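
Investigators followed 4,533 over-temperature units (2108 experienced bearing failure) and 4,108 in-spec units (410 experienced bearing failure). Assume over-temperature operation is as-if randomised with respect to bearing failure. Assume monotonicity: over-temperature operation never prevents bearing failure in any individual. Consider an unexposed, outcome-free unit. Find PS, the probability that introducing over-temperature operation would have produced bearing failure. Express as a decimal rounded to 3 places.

p₁ = P(outcome | exposed) = 2108/4533 = 0.46503
p₀ = P(outcome | unexposed) = 410/4108 = 0.099805
Under exogeneity and monotonicity, PS = (p₁ − p₀) / (1 − p₀).
PS = (0.46503 − 0.099805) / (1 − 0.099805) = 0.36523 / 0.90019 ≈ 0.4057

PS ≈ 0.406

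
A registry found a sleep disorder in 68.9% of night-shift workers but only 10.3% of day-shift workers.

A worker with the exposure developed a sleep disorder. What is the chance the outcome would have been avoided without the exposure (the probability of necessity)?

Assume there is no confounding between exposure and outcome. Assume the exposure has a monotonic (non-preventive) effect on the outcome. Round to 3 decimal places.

p₁ = 0.689, p₀ = 0.103.
Under exogeneity and monotonicity, PN = (p₁ − p₀) / p₁.
PN = (0.689 − 0.103) / 0.689 = 0.586 / 0.689 ≈ 0.8505

PN ≈ 0.851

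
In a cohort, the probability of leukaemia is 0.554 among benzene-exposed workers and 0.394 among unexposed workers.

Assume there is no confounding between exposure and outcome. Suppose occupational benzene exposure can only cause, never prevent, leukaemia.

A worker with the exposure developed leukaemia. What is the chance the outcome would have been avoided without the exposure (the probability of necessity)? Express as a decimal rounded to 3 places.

Let p₁ = 0.554, p₀ = 0.394.
Under exogeneity and monotonicity, PN = (p₁ − p₀) / p₁.
PN = (0.554 − 0.394) / 0.554 = 0.16 / 0.554 ≈ 0.2888

PN ≈ 0.289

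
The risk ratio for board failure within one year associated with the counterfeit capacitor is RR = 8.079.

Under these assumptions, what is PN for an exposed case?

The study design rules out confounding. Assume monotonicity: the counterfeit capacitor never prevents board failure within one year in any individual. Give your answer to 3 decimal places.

Under exogeneity and monotonicity, PN = (RR − 1) / RR = 1 − 1/RR.
PN = (8.079 − 1) / 8.079 = 7.079 / 8.079 ≈ 0.8762

PN ≈ 0.876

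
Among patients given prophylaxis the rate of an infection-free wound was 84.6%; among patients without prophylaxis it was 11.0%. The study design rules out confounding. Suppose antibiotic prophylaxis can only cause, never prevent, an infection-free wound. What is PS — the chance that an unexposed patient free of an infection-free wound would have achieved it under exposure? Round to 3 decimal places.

PS ≈ 0.827

p₁ = 0.846, p₀ = 0.11.
Under exogeneity and monotonicity, PS = (p₁ − p₀) / (1 − p₀).
PS = (0.846 − 0.11) / (1 − 0.11) = 0.736 / 0.89 ≈ 0.8270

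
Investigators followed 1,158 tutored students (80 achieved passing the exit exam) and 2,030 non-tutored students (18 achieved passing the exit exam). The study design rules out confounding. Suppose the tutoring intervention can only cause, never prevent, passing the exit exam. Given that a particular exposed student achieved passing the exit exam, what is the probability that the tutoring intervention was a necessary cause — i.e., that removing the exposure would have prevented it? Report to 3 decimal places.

PN ≈ 0.872

p₁ = P(outcome | exposed) = 80/1158 = 0.069085
p₀ = P(outcome | unexposed) = 18/2030 = 0.008867
Under exogeneity and monotonicity, PN = (p₁ − p₀) / p₁.
PN = (0.069085 − 0.008867) / 0.069085 = 0.060218 / 0.069085 ≈ 0.8717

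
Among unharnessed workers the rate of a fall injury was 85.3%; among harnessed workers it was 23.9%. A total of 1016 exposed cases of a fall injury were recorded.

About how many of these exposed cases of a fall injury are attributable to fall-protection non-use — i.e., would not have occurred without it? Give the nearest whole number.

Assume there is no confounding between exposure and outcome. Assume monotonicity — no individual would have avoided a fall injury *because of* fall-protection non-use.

p₁ = 0.853, p₀ = 0.239.
PN = (p₁ − p₀)/p₁ = (0.853 − 0.239) / 0.853 ≈ 0.71981.
Attributable cases ≈ PN × (exposed cases) = 0.71981 × 1016 ≈ 731.33.

about 731 cases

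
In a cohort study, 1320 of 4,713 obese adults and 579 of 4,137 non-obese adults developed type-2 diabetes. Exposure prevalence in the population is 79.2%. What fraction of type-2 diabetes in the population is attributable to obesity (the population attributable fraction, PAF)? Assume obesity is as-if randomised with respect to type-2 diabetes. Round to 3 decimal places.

p₁ = P(outcome | exposed) = 1320/4713 = 0.28008
p₀ = P(outcome | unexposed) = 579/4137 = 0.13996
Overall risk P(Y=1) = π·p₁ + (1−π)·p₀ = 0.792×0.28008 + 0.208×0.13996 = 0.25093.
Under exogeneity, PAF = [P(Y=1) − p₀] / P(Y=1).
PAF = (0.25093 − 0.13996) / 0.25093 ≈ 0.4423

PAF ≈ 0.442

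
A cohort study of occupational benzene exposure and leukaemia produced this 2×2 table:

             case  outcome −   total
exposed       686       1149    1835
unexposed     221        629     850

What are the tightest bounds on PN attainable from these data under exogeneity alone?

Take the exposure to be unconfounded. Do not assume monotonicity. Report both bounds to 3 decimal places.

0.305 ≤ PN ≤ 1.000

p₁ = P(outcome | exposed) = 686/1835 = 0.37384
p₀ = P(outcome | unexposed) = 221/850 = 0.26
Under exogeneity alone the bounds on PN are max{0,(p₁−p₀)/p₁} ≤ PN ≤ min{1,(1−p₀)/p₁}.
  lower = (p₁ − p₀)/p₁ = 0.11384 / 0.37384 ≈ 0.3045
  upper = min{1, (1 − p₀)/p₁} = 0.74 / 0.37384 ≈ 1.9794 → capped at 1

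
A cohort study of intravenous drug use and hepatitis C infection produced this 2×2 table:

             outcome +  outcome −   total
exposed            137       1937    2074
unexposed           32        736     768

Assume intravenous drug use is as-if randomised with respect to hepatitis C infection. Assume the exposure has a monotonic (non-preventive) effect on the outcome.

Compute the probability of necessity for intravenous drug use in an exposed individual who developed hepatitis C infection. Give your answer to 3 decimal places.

PN ≈ 0.369

p₁ = P(outcome | exposed) = 137/2074 = 0.066056
p₀ = P(outcome | unexposed) = 32/768 = 0.041667
Under exogeneity and monotonicity, PN = (p₁ − p₀) / p₁.
PN = (0.066056 − 0.041667) / 0.066056 = 0.024389 / 0.066056 ≈ 0.3692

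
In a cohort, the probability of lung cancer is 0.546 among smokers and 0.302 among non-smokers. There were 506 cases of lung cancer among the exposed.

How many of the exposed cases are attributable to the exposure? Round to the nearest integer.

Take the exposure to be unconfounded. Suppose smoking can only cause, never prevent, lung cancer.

about 226 cases

Let p₁ = 0.546, p₀ = 0.302.
PN = (p₁ − p₀)/p₁ = (0.546 − 0.302) / 0.546 ≈ 0.44689.
Attributable cases ≈ PN × (exposed cases) = 0.44689 × 506 ≈ 226.12.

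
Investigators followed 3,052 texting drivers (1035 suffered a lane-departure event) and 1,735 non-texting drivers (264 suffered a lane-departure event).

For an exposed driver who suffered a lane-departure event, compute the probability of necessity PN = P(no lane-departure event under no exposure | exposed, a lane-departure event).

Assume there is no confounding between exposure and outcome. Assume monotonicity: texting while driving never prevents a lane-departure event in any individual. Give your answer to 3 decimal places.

PN ≈ 0.551

p₁ = P(outcome | exposed) = 1035/3052 = 0.33912
p₀ = P(outcome | unexposed) = 264/1735 = 0.15216
Under exogeneity and monotonicity, PN = (p₁ − p₀) / p₁.
PN = (0.33912 − 0.15216) / 0.33912 = 0.18696 / 0.33912 ≈ 0.5513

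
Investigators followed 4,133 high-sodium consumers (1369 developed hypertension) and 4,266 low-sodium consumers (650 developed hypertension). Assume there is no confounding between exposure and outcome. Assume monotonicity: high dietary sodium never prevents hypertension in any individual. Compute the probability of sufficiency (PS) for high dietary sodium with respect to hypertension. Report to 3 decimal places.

p₁ = P(outcome | exposed) = 1369/4133 = 0.33124
p₀ = P(outcome | unexposed) = 650/4266 = 0.15237
Under exogeneity and monotonicity, PS = (p₁ − p₀) / (1 − p₀).
PS = (0.33124 − 0.15237) / (1 − 0.15237) = 0.17887 / 0.84763 ≈ 0.2110

PS ≈ 0.211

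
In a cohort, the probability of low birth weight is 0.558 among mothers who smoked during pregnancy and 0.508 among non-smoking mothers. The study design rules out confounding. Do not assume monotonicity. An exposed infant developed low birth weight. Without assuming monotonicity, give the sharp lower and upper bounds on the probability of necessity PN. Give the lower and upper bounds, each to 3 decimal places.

Let p₁ = 0.558, p₀ = 0.508.
Under exogeneity alone the bounds on PN are max{0,(p₁−p₀)/p₁} ≤ PN ≤ min{1,(1−p₀)/p₁}.
  lower = (p₁ − p₀)/p₁ = 0.05 / 0.558 ≈ 0.0896
  upper = min{1, (1 − p₀)/p₁} = 0.492 / 0.558 ≈ 0.8817

0.090 ≤ PN ≤ 0.882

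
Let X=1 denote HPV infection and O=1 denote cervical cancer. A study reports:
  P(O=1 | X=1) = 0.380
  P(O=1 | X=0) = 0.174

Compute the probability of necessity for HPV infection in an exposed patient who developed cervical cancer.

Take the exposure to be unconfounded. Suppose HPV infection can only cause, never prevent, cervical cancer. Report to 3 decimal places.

Let p₁ = 0.38, p₀ = 0.174.
Under exogeneity and monotonicity, PN = (p₁ − p₀) / p₁.
PN = (0.38 − 0.174) / 0.38 = 0.206 / 0.38 ≈ 0.5421

PN ≈ 0.542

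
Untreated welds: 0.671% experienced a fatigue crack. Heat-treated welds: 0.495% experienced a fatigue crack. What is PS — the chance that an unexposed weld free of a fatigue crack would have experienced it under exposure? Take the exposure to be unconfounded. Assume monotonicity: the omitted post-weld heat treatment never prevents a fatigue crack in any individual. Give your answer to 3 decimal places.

p₁ = 0.00671, p₀ = 0.00495.
Under exogeneity and monotonicity, PS = (p₁ − p₀) / (1 − p₀).
PS = (0.00671 − 0.00495) / (1 − 0.00495) = 0.00176 / 0.99505 ≈ 0.0018

PS ≈ 0.002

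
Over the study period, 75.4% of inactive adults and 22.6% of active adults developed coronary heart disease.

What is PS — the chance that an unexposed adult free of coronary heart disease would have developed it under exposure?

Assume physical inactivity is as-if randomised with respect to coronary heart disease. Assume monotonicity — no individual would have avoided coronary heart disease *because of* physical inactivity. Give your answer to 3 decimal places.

PS ≈ 0.682

p₁ = 0.754, p₀ = 0.226.
Under exogeneity and monotonicity, PS = (p₁ − p₀) / (1 − p₀).
PS = (0.754 − 0.226) / (1 − 0.226) = 0.528 / 0.774 ≈ 0.6822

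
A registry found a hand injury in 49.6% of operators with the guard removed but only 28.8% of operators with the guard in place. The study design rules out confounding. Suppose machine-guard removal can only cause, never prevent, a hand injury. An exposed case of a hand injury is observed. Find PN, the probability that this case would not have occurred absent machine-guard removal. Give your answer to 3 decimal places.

p₁ = 0.496, p₀ = 0.288.
Under exogeneity and monotonicity, PN = (p₁ − p₀) / p₁.
PN = (0.496 − 0.288) / 0.496 = 0.208 / 0.496 ≈ 0.4194

PN ≈ 0.419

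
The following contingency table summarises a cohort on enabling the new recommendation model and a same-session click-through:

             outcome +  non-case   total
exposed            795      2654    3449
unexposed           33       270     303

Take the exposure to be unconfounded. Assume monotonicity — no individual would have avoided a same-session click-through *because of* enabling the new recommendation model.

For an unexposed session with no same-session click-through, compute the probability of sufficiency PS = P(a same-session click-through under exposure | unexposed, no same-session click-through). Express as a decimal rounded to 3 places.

p₁ = P(outcome | exposed) = 795/3449 = 0.2305
p₀ = P(outcome | unexposed) = 33/303 = 0.10891
Under exogeneity and monotonicity, PS = (p₁ − p₀)/(1 − p₀).
PS = (0.2305 − 0.10891) / 0.89109 ≈ 0.1365

PS ≈ 0.136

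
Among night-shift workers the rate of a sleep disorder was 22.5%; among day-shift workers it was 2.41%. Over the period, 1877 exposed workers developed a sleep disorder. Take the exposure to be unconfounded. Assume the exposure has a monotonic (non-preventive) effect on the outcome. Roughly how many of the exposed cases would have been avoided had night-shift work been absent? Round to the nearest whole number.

p₁ = 0.225, p₀ = 0.0241.
PN = (p₁ − p₀)/p₁ = (0.225 − 0.0241) / 0.225 ≈ 0.89289.
Attributable cases ≈ PN × (exposed cases) = 0.89289 × 1877 ≈ 1675.95.

about 1676 cases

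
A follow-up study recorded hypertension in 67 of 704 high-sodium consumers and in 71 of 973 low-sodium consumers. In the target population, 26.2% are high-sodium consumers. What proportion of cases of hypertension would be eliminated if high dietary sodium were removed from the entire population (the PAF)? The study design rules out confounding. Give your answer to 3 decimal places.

p₁ = P(outcome | exposed) = 67/704 = 0.09517
p₀ = P(outcome | unexposed) = 71/973 = 0.07297
Overall risk P(Y=1) = π·p₁ + (1−π)·p₀ = 0.262×0.09517 + 0.738×0.07297 = 0.078787.
Under exogeneity, PAF = [P(Y=1) − p₀] / P(Y=1).
PAF = (0.078787 − 0.07297) / 0.078787 ≈ 0.0738

PAF ≈ 0.074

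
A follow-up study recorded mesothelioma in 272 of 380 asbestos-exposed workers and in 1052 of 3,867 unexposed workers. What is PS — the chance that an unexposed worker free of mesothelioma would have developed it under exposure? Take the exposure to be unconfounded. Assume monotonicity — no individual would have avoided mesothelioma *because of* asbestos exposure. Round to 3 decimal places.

PS ≈ 0.610

p₁ = P(outcome | exposed) = 272/380 = 0.71579
p₀ = P(outcome | unexposed) = 1052/3867 = 0.27205
Under exogeneity and monotonicity, PS = (p₁ − p₀) / (1 − p₀).
PS = (0.71579 − 0.27205) / (1 − 0.27205) = 0.44374 / 0.72795 ≈ 0.6096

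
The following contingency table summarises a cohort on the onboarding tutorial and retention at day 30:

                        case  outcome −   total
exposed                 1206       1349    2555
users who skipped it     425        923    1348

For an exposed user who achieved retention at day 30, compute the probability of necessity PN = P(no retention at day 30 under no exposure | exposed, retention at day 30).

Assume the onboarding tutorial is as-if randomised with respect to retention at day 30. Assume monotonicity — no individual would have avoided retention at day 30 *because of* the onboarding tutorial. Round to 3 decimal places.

p₁ = P(outcome | exposed) = 1206/2555 = 0.47202
p₀ = P(outcome | unexposed) = 425/1348 = 0.31528
Under exogeneity and monotonicity, PN = (p₁ − p₀)/p₁.
PN = (0.47202 − 0.31528) / 0.47202 ≈ 0.3321

PN ≈ 0.332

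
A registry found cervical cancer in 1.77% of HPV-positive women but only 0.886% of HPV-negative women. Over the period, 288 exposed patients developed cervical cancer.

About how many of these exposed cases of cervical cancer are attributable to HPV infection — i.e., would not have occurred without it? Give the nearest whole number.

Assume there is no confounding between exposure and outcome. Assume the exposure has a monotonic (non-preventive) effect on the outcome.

p₁ = 0.0177, p₀ = 0.00886.
PN = (p₁ − p₀)/p₁ = (0.0177 − 0.00886) / 0.0177 ≈ 0.49944.
Attributable cases ≈ PN × (exposed cases) = 0.49944 × 288 ≈ 143.84.

about 144 cases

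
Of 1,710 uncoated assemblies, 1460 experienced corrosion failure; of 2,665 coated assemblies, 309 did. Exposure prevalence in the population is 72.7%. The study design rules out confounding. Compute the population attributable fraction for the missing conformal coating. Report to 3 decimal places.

p₁ = P(outcome | exposed) = 1460/1710 = 0.8538
p₀ = P(outcome | unexposed) = 309/2665 = 0.11595
Overall risk P(Y=1) = π·p₁ + (1−π)·p₀ = 0.727×0.8538 + 0.273×0.11595 = 0.65237.
Under exogeneity, PAF = [P(Y=1) − p₀] / P(Y=1).
PAF = (0.65237 − 0.11595) / 0.65237 ≈ 0.8223

PAF ≈ 0.822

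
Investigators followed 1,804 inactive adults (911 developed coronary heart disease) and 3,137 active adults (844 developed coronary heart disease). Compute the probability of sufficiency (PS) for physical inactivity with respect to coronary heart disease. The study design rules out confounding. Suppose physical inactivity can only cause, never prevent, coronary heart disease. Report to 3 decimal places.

p₁ = P(outcome | exposed) = 911/1804 = 0.50499
p₀ = P(outcome | unexposed) = 844/3137 = 0.26905
Under exogeneity and monotonicity, PS = (p₁ − p₀) / (1 − p₀).
PS = (0.50499 − 0.26905) / (1 − 0.26905) = 0.23594 / 0.73095 ≈ 0.3228

PS ≈ 0.323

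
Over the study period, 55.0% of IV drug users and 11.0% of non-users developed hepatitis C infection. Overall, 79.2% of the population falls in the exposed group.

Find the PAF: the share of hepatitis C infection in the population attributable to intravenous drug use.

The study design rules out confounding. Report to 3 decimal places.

PAF ≈ 0.760

p₁ = 0.55, p₀ = 0.11.
Overall risk P(Y=1) = π·p₁ + (1−π)·p₀ = 0.792×0.55 + 0.208×0.11 = 0.45848.
Under exogeneity, PAF = [P(Y=1) − p₀] / P(Y=1).
PAF = (0.45848 − 0.11) / 0.45848 ≈ 0.7601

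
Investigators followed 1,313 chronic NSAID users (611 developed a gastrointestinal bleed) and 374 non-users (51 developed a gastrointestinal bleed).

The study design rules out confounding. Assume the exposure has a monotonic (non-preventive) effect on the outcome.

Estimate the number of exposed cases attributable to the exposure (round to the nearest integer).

about 432 cases

p₁ = P(outcome | exposed) = 611/1313 = 0.46535
p₀ = P(outcome | unexposed) = 51/374 = 0.13636
PN = (p₁ − p₀)/p₁ = (0.46535 − 0.13636) / 0.46535 ≈ 0.70696.
Attributable cases ≈ PN × (exposed cases) = 0.70696 × 611 ≈ 431.95.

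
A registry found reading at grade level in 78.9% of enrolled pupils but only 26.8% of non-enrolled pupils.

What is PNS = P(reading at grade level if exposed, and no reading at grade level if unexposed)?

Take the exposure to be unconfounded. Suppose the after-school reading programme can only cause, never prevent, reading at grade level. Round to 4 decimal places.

PNS ≈ 0.5210

p₁ = 0.789, p₀ = 0.268.
Under exogeneity and monotonicity, PNS = p₁ − p₀.
PNS = 0.789 − 0.268 = 0.521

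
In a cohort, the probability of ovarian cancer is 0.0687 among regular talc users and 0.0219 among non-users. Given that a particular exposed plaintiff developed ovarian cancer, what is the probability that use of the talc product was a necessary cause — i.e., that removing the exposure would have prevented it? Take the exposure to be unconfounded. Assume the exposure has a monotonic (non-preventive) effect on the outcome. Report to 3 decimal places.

PN ≈ 0.681

Let p₁ = 0.0687, p₀ = 0.0219.
Under exogeneity and monotonicity, PN = (p₁ − p₀) / p₁.
PN = (0.0687 − 0.0219) / 0.0687 = 0.0468 / 0.0687 ≈ 0.6812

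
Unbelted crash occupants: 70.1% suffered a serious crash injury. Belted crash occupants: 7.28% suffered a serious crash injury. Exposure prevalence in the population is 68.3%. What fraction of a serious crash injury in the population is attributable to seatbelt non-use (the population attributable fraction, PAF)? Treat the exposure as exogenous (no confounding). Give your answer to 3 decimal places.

p₁ = 0.701, p₀ = 0.0728.
Overall risk P(Y=1) = π·p₁ + (1−π)·p₀ = 0.683×0.701 + 0.317×0.0728 = 0.50186.
Under exogeneity, PAF = [P(Y=1) − p₀] / P(Y=1).
PAF = (0.50186 − 0.0728) / 0.50186 ≈ 0.8549

PAF ≈ 0.855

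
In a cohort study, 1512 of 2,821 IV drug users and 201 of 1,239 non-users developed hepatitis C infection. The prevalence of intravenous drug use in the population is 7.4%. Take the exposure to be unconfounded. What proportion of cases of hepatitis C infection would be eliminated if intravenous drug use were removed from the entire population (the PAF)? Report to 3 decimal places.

PAF ≈ 0.146

p₁ = P(outcome | exposed) = 1512/2821 = 0.53598
p₀ = P(outcome | unexposed) = 201/1239 = 0.16223
Overall risk P(Y=1) = π·p₁ + (1−π)·p₀ = 0.074×0.53598 + 0.926×0.16223 = 0.18989.
Under exogeneity, PAF = [P(Y=1) − p₀] / P(Y=1).
PAF = (0.18989 − 0.16223) / 0.18989 ≈ 0.1457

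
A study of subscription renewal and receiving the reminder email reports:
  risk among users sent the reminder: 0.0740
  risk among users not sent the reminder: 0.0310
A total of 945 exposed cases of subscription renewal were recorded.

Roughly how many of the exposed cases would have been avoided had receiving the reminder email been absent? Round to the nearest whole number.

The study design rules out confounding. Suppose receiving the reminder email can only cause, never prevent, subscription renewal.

about 549 cases

Let p₁ = 0.074, p₀ = 0.031.
PN = (p₁ − p₀)/p₁ = (0.074 − 0.031) / 0.074 ≈ 0.58108.
Attributable cases ≈ PN × (exposed cases) = 0.58108 × 945 ≈ 549.12.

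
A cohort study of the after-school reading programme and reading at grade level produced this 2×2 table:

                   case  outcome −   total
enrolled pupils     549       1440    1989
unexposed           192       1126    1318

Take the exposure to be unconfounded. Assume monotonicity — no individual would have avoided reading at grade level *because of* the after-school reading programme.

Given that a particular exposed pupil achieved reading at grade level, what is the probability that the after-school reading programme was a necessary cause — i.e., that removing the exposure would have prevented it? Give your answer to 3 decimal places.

PN ≈ 0.472

p₁ = P(outcome | exposed) = 549/1989 = 0.27602
p₀ = P(outcome | unexposed) = 192/1318 = 0.14568
Under exogeneity and monotonicity, PN = (p₁ − p₀) / p₁.
PN = (0.27602 − 0.14568) / 0.27602 = 0.13034 / 0.27602 ≈ 0.4722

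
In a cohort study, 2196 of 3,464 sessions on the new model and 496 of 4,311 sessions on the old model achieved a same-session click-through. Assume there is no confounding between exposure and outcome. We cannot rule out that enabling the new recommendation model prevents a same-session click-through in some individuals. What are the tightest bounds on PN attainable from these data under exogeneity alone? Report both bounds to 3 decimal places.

0.819 ≤ PN ≤ 1.000

p₁ = P(outcome | exposed) = 2196/3464 = 0.63395
p₀ = P(outcome | unexposed) = 496/4311 = 0.11505
Under exogeneity alone the bounds on PN are max{0,(p₁−p₀)/p₁} ≤ PN ≤ min{1,(1−p₀)/p₁}.
  lower = (p₁ − p₀)/p₁ = 0.51889 / 0.63395 ≈ 0.8185
  upper = min{1, (1 − p₀)/p₁} = 0.88495 / 0.63395 ≈ 1.3959 → capped at 1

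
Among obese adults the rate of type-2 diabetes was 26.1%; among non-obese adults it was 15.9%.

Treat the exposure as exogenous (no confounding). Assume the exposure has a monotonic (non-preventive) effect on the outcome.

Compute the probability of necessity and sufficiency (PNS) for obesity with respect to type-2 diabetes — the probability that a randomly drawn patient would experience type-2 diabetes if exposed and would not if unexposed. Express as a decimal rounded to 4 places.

p₁ = 0.261, p₀ = 0.159.
Under exogeneity and monotonicity, PNS = p₁ − p₀.
PNS = 0.261 − 0.159 = 0.102

PNS ≈ 0.1020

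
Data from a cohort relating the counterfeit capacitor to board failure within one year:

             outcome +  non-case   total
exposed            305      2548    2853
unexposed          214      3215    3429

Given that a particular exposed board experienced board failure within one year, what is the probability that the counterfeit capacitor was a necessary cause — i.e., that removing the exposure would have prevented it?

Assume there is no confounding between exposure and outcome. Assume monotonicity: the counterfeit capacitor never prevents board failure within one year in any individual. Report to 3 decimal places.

PN ≈ 0.416

p₁ = P(outcome | exposed) = 305/2853 = 0.10691
p₀ = P(outcome | unexposed) = 214/3429 = 0.062409
Under exogeneity and monotonicity, PN = (p₁ − p₀) / p₁.
PN = (0.10691 − 0.062409) / 0.10691 = 0.044496 / 0.10691 ≈ 0.4162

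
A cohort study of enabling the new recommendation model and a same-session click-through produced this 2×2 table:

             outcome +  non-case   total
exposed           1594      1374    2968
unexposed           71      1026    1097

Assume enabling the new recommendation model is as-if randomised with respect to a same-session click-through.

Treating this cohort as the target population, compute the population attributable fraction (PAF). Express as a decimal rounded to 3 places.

PAF ≈ 0.842

p₁ = P(outcome | exposed) = 1594/2968 = 0.53706
p₀ = P(outcome | unexposed) = 71/1097 = 0.064722
Exposure prevalence π = 2968/4065 = 0.73014; overall risk P(Y=1) = 0.40959.
Under exogeneity, PAF = [P(Y=1) − p₀]/P(Y=1).
PAF = (0.40959 − 0.064722) / 0.40959 ≈ 0.8420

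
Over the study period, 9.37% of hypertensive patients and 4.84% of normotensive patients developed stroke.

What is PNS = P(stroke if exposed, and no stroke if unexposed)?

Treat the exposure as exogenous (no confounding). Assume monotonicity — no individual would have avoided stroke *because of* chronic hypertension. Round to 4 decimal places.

p₁ = 0.0937, p₀ = 0.0484.
Under exogeneity and monotonicity, PNS = p₁ − p₀.
PNS = 0.0937 − 0.0484 = 0.0453

PNS ≈ 0.0453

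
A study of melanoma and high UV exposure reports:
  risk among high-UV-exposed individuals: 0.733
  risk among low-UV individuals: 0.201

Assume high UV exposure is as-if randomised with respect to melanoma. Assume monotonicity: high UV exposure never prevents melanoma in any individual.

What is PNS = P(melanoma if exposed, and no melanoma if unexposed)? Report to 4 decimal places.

PNS ≈ 0.5320

Let p₁ = 0.733, p₀ = 0.201.
Under exogeneity and monotonicity, PNS = p₁ − p₀.
PNS = 0.733 − 0.201 = 0.532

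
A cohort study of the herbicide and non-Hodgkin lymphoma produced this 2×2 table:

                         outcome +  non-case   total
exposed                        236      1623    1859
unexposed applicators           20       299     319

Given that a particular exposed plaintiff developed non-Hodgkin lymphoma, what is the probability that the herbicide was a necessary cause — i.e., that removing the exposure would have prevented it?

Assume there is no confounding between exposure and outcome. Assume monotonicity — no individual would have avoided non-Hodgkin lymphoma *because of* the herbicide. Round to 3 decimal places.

p₁ = P(outcome | exposed) = 236/1859 = 0.12695
p₀ = P(outcome | unexposed) = 20/319 = 0.062696
Under exogeneity and monotonicity, PN = (p₁ − p₀) / p₁.
PN = (0.12695 − 0.062696) / 0.12695 = 0.064254 / 0.12695 ≈ 0.5061

PN ≈ 0.506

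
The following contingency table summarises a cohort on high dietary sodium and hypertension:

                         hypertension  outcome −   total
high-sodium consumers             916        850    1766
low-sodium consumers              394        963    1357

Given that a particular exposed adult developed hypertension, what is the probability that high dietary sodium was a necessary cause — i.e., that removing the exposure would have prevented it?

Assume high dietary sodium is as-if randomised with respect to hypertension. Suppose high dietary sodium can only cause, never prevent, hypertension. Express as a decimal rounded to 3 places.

PN ≈ 0.440

p₁ = P(outcome | exposed) = 916/1766 = 0.51869
p₀ = P(outcome | unexposed) = 394/1357 = 0.29035
Under exogeneity and monotonicity, PN = (p₁ − p₀) / p₁.
PN = (0.51869 − 0.29035) / 0.51869 = 0.22834 / 0.51869 ≈ 0.4402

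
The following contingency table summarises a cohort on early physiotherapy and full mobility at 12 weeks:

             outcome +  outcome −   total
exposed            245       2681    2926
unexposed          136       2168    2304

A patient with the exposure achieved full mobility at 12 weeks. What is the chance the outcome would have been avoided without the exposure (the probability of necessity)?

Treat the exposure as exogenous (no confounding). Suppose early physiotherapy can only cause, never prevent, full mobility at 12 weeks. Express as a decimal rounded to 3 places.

p₁ = P(outcome | exposed) = 245/2926 = 0.083732
p₀ = P(outcome | unexposed) = 136/2304 = 0.059028
Under exogeneity and monotonicity, PN = (p₁ − p₀) / p₁.
PN = (0.083732 − 0.059028) / 0.083732 = 0.024704 / 0.083732 ≈ 0.2950

PN ≈ 0.295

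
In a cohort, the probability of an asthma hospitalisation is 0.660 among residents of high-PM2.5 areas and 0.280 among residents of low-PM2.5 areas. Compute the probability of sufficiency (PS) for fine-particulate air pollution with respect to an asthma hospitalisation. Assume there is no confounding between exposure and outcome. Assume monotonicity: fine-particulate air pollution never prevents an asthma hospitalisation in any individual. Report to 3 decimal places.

PS ≈ 0.528

Let p₁ = 0.66, p₀ = 0.28.
Under exogeneity and monotonicity, PS = (p₁ − p₀) / (1 − p₀).
PS = (0.66 − 0.28) / (1 − 0.28) = 0.38 / 0.72 ≈ 0.5278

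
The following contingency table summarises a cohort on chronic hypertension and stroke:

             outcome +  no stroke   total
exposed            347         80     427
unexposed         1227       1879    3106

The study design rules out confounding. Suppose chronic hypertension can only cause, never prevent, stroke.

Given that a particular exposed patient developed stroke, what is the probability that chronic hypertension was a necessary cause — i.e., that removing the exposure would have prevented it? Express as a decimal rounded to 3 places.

p₁ = P(outcome | exposed) = 347/427 = 0.81265
p₀ = P(outcome | unexposed) = 1227/3106 = 0.39504
Under exogeneity and monotonicity, PN = (p₁ − p₀) / p₁.
PN = (0.81265 − 0.39504) / 0.81265 = 0.4176 / 0.81265 ≈ 0.5139

PN ≈ 0.514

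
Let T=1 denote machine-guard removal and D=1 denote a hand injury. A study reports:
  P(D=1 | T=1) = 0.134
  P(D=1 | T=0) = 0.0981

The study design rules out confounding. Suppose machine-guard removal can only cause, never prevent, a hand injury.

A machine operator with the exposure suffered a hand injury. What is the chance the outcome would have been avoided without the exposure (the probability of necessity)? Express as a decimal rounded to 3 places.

Let p₁ = 0.134, p₀ = 0.0981.
Under exogeneity and monotonicity, PN = (p₁ − p₀) / p₁.
PN = (0.134 − 0.0981) / 0.134 = 0.0359 / 0.134 ≈ 0.2679

PN ≈ 0.268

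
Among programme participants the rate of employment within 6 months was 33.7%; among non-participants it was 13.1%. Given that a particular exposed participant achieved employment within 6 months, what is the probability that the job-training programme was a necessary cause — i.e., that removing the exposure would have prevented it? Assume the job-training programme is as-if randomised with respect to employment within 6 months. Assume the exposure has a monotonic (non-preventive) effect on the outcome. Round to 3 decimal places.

PN ≈ 0.611

p₁ = 0.337, p₀ = 0.131.
Under exogeneity and monotonicity, PN = (p₁ − p₀) / p₁.
PN = (0.337 − 0.131) / 0.337 = 0.206 / 0.337 ≈ 0.6113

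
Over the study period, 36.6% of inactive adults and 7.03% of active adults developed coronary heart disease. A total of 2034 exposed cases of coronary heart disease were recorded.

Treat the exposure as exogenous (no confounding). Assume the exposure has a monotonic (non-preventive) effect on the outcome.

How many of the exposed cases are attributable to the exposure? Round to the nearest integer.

p₁ = 0.366, p₀ = 0.0703.
PN = (p₁ − p₀)/p₁ = (0.366 − 0.0703) / 0.366 ≈ 0.80792.
Attributable cases ≈ PN × (exposed cases) = 0.80792 × 2034 ≈ 1643.32.

about 1643 cases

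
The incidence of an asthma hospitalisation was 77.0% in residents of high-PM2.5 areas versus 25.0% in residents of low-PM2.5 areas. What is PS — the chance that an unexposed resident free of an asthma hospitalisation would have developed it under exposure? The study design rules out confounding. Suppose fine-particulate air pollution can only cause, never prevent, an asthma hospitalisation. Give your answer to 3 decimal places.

p₁ = 0.77, p₀ = 0.25.
Under exogeneity and monotonicity, PS = (p₁ − p₀) / (1 − p₀).
PS = (0.77 − 0.25) / (1 − 0.25) = 0.52 / 0.75 ≈ 0.6933

PS ≈ 0.693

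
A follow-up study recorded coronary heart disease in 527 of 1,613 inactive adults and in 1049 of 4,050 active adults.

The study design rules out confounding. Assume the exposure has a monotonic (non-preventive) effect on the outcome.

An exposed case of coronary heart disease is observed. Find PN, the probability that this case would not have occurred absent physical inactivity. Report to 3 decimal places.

PN ≈ 0.207

p₁ = P(outcome | exposed) = 527/1613 = 0.32672
p₀ = P(outcome | unexposed) = 1049/4050 = 0.25901
Under exogeneity and monotonicity, PN = (p₁ − p₀) / p₁.
PN = (0.32672 − 0.25901) / 0.32672 = 0.067708 / 0.32672 ≈ 0.2072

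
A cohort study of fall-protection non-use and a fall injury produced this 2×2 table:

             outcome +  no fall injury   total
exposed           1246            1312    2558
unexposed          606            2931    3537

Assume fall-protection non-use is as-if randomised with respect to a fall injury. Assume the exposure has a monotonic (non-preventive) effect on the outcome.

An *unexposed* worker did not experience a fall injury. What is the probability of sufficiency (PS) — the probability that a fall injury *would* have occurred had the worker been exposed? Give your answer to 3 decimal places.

PS ≈ 0.381

p₁ = P(outcome | exposed) = 1246/2558 = 0.4871
p₀ = P(outcome | unexposed) = 606/3537 = 0.17133
Under exogeneity and monotonicity, PS = (p₁ − p₀) / (1 − p₀).
PS = (0.4871 − 0.17133) / (1 − 0.17133) = 0.31577 / 0.82867 ≈ 0.3811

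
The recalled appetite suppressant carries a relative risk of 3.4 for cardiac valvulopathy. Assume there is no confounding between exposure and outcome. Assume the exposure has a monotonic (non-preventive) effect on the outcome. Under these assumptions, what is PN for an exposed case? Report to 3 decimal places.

PN ≈ 0.706

Under exogeneity and monotonicity, PN = (RR − 1) / RR = 1 − 1/RR.
PN = (3.4 − 1) / 3.4 = 2.4 / 3.4 ≈ 0.7059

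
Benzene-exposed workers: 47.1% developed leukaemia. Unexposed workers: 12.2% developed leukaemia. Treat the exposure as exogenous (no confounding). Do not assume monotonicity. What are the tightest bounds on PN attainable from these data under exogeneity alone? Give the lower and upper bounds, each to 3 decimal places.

p₁ = 0.471, p₀ = 0.122.
Under exogeneity alone the bounds on PN are max{0,(p₁−p₀)/p₁} ≤ PN ≤ min{1,(1−p₀)/p₁}.
  lower = (p₁ − p₀)/p₁ = 0.349 / 0.471 ≈ 0.7410
  upper = min{1, (1 − p₀)/p₁} = 0.878 / 0.471 ≈ 1.8641 → capped at 1

0.741 ≤ PN ≤ 1.000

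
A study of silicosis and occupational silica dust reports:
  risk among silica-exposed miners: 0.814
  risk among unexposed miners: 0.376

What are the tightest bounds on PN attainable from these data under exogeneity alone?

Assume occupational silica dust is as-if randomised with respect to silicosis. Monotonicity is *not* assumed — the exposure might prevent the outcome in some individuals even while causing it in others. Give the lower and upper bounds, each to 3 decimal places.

0.538 ≤ PN ≤ 0.767

Let p₁ = 0.814, p₀ = 0.376.
Under exogeneity alone the bounds on PN are max{0,(p₁−p₀)/p₁} ≤ PN ≤ min{1,(1−p₀)/p₁}.
  lower = (p₁ − p₀)/p₁ = 0.438 / 0.814 ≈ 0.5381
  upper = min{1, (1 − p₀)/p₁} = 0.624 / 0.814 ≈ 0.7666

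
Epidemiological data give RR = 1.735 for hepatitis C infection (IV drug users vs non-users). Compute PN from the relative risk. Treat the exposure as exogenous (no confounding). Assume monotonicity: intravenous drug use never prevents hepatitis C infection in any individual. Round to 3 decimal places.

Under exogeneity and monotonicity, PN = (RR − 1) / RR = 1 − 1/RR.
PN = (1.735 − 1) / 1.735 = 0.735 / 1.735 ≈ 0.4236

PN ≈ 0.424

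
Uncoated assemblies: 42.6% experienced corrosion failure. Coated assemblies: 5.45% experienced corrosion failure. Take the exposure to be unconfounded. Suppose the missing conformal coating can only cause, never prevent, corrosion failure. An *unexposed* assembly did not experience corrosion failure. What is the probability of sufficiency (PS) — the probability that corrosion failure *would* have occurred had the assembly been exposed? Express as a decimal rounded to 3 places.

PS ≈ 0.393

p₁ = 0.426, p₀ = 0.0545.
Under exogeneity and monotonicity, PS = (p₁ − p₀) / (1 − p₀).
PS = (0.426 − 0.0545) / (1 − 0.0545) = 0.3715 / 0.9455 ≈ 0.3929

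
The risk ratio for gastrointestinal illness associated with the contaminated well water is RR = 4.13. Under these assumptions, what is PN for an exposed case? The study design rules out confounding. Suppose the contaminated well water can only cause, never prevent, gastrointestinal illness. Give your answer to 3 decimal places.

PN ≈ 0.758

Under exogeneity and monotonicity, PN = (RR − 1) / RR = 1 − 1/RR.
PN = (4.13 − 1) / 4.13 = 3.13 / 4.13 ≈ 0.7579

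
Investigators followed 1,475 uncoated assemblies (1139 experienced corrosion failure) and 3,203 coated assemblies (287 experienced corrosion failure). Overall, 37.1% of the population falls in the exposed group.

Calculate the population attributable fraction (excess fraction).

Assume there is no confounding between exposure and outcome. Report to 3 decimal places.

p₁ = P(outcome | exposed) = 1139/1475 = 0.7722
p₀ = P(outcome | unexposed) = 287/3203 = 0.089603
Overall risk P(Y=1) = π·p₁ + (1−π)·p₀ = 0.371×0.7722 + 0.629×0.089603 = 0.34285.
Under exogeneity, PAF = [P(Y=1) − p₀] / P(Y=1).
PAF = (0.34285 − 0.089603) / 0.34285 ≈ 0.7386

PAF ≈ 0.739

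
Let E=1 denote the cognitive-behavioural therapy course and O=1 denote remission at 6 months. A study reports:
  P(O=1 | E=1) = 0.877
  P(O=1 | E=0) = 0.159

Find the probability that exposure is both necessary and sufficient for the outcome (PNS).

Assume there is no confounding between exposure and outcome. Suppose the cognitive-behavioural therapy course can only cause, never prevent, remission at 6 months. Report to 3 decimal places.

Let p₁ = 0.877, p₀ = 0.159.
Under exogeneity and monotonicity, PNS = p₁ − p₀.
PNS = 0.877 − 0.159 = 0.718

PNS ≈ 0.718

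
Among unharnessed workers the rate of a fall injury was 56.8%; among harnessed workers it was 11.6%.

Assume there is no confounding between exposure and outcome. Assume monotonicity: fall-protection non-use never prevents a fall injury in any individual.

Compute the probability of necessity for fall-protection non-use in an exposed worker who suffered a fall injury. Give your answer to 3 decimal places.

p₁ = 0.568, p₀ = 0.116.
Under exogeneity and monotonicity, PN = (p₁ − p₀) / p₁.
PN = (0.568 − 0.116) / 0.568 = 0.452 / 0.568 ≈ 0.7958

PN ≈ 0.796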